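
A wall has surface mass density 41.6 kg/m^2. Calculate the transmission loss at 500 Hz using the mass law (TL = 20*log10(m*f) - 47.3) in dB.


Given values:
  m = 41.6 kg/m^2, f = 500 Hz
Formula: TL = 20 * log10(m * f) - 47.3
Compute m * f = 41.6 * 500 = 20800.0
Compute log10(20800.0) = 4.318063
Compute 20 * 4.318063 = 86.3613
TL = 86.3613 - 47.3 = 39.06

39.06 dB


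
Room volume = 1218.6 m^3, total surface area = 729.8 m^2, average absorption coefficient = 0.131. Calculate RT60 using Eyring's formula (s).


Given values:
  V = 1218.6 m^3, S = 729.8 m^2, alpha = 0.131
Formula: RT60 = 0.161 * V / (-S * ln(1 - alpha))
Compute ln(1 - 0.131) = ln(0.869) = -0.140412
Denominator: -729.8 * -0.140412 = 102.4727
Numerator: 0.161 * 1218.6 = 196.1946
RT60 = 196.1946 / 102.4727 = 1.915

1.915 s


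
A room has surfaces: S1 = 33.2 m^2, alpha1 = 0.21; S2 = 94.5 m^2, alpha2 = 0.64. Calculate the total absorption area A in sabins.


Given surfaces:
  Surface 1: 33.2 * 0.21 = 6.972
  Surface 2: 94.5 * 0.64 = 60.48
Formula: A = sum(Si * alpha_i)
A = 6.972 + 60.48
A = 67.45

67.45 sabins


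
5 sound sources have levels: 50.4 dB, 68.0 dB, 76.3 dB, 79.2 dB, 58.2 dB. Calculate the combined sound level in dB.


Formula: L_total = 10 * log10( sum(10^(Li/10)) )
  Source 1: 10^(50.4/10) = 109647.8196
  Source 2: 10^(68.0/10) = 6309573.4448
  Source 3: 10^(76.3/10) = 42657951.8802
  Source 4: 10^(79.2/10) = 83176377.1103
  Source 5: 10^(58.2/10) = 660693.448
Sum of linear values = 132914243.7029
L_total = 10 * log10(132914243.7029) = 81.24

81.24 dB


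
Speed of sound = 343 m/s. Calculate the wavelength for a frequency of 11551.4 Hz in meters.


Given values:
  c = 343 m/s, f = 11551.4 Hz
Formula: lambda = c / f
lambda = 343 / 11551.4
lambda = 0.0297

0.0297 m


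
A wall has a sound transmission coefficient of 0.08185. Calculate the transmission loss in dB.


Given values:
  tau = 0.08185
Formula: TL = 10 * log10(1 / tau)
Compute 1 / tau = 1 / 0.08185 = 12.2175
Compute log10(12.2175) = 1.086982
TL = 10 * 1.086982 = 10.87

10.87 dB


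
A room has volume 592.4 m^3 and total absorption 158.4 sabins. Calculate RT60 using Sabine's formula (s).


Given values:
  V = 592.4 m^3
  A = 158.4 sabins
Formula: RT60 = 0.161 * V / A
Numerator: 0.161 * 592.4 = 95.3764
RT60 = 95.3764 / 158.4 = 0.602

0.602 s


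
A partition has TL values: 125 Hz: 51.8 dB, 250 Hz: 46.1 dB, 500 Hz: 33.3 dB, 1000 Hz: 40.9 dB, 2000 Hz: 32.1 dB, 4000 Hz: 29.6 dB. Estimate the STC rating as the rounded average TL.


Given TL values at each frequency:
  125 Hz: 51.8 dB
  250 Hz: 46.1 dB
  500 Hz: 33.3 dB
  1000 Hz: 40.9 dB
  2000 Hz: 32.1 dB
  4000 Hz: 29.6 dB
Formula: STC ~ round(average of TL values)
Sum = 51.8 + 46.1 + 33.3 + 40.9 + 32.1 + 29.6 = 233.8
Average = 233.8 / 6 = 38.97
Rounded: 39

39


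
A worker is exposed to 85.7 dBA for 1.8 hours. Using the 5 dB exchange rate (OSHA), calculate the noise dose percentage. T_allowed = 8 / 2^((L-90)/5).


Given values:
  L = 85.7 dBA, T = 1.8 hours
Formula: T_allowed = 8 / 2^((L - 90) / 5)
Compute exponent: (85.7 - 90) / 5 = -0.86
Compute 2^(-0.86) = 0.550953
T_allowed = 8 / 0.550953 = 14.520295 hours
Dose = (T / T_allowed) * 100
Dose = (1.8 / 14.520295) * 100 = 12.4

12.4 %


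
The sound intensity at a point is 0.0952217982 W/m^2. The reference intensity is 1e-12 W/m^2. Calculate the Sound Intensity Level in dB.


Given values:
  I = 0.0952217982 W/m^2
  I_ref = 1e-12 W/m^2
Formula: SIL = 10 * log10(I / I_ref)
Compute ratio: I / I_ref = 95221798200
Compute log10: log10(95221798200) = 10.978736
Multiply: SIL = 10 * 10.978736 = 109.79

109.79 dB


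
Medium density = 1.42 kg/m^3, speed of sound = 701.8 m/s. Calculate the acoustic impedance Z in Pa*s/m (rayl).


Given values:
  rho = 1.42 kg/m^3
  c = 701.8 m/s
Formula: Z = rho * c
Z = 1.42 * 701.8
Z = 996.56

996.56 rayl


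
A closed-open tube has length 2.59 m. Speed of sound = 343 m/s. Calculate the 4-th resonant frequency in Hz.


Given values:
  Tube type: closed-open, L = 2.59 m, c = 343 m/s, n = 4
Formula: f_n = (2n - 1) * c / (4 * L)
Compute 2n - 1 = 2*4 - 1 = 7
Compute 4 * L = 4 * 2.59 = 10.36
f = 7 * 343 / 10.36
f = 231.76

231.76 Hz


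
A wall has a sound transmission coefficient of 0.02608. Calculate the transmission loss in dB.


Given values:
  tau = 0.02608
Formula: TL = 10 * log10(1 / tau)
Compute 1 / tau = 1 / 0.02608 = 38.3436
Compute log10(38.3436) = 1.583693
TL = 10 * 1.583693 = 15.84

15.84 dB


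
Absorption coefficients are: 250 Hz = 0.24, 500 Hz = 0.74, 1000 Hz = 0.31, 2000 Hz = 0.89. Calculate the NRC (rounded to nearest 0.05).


Given values:
  a_250 = 0.24, a_500 = 0.74
  a_1000 = 0.31, a_2000 = 0.89
Formula: NRC = (a250 + a500 + a1000 + a2000) / 4
Sum = 0.24 + 0.74 + 0.31 + 0.89 = 2.18
NRC = 2.18 / 4 = 0.545
Rounded to nearest 0.05: 0.55

0.55


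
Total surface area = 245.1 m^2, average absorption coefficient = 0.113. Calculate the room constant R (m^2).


Given values:
  S = 245.1 m^2, alpha = 0.113
Formula: R = S * alpha / (1 - alpha)
Numerator: 245.1 * 0.113 = 27.6963
Denominator: 1 - 0.113 = 0.887
R = 27.6963 / 0.887 = 31.22

31.22 m^2


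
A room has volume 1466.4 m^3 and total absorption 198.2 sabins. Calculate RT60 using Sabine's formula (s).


Given values:
  V = 1466.4 m^3
  A = 198.2 sabins
Formula: RT60 = 0.161 * V / A
Numerator: 0.161 * 1466.4 = 236.0904
RT60 = 236.0904 / 198.2 = 1.191

1.191 s


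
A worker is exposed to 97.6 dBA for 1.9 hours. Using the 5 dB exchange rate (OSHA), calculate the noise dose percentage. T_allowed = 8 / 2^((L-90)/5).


Given values:
  L = 97.6 dBA, T = 1.9 hours
Formula: T_allowed = 8 / 2^((L - 90) / 5)
Compute exponent: (97.6 - 90) / 5 = 1.52
Compute 2^(1.52) = 2.86791
T_allowed = 8 / 2.86791 = 2.789488 hours
Dose = (T / T_allowed) * 100
Dose = (1.9 / 2.789488) * 100 = 68.11

68.11 %


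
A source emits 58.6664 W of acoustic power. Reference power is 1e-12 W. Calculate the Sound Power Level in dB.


Given values:
  W = 58.6664 W
  W_ref = 1e-12 W
Formula: SWL = 10 * log10(W / W_ref)
Compute ratio: W / W_ref = 58666400000000
Compute log10: log10(58666400000000) = 13.768389
Multiply: SWL = 10 * 13.768389 = 137.68

137.68 dB


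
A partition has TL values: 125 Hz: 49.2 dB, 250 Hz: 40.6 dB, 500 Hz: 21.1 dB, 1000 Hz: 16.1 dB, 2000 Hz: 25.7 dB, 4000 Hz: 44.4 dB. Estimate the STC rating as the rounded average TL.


Given TL values at each frequency:
  125 Hz: 49.2 dB
  250 Hz: 40.6 dB
  500 Hz: 21.1 dB
  1000 Hz: 16.1 dB
  2000 Hz: 25.7 dB
  4000 Hz: 44.4 dB
Formula: STC ~ round(average of TL values)
Sum = 49.2 + 40.6 + 21.1 + 16.1 + 25.7 + 44.4 = 197.1
Average = 197.1 / 6 = 32.85
Rounded: 33

33


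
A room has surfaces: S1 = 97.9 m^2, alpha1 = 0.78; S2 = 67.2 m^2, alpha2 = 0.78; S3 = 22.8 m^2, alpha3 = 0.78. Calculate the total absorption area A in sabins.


Given surfaces:
  Surface 1: 97.9 * 0.78 = 76.362
  Surface 2: 67.2 * 0.78 = 52.416
  Surface 3: 22.8 * 0.78 = 17.784
Formula: A = sum(Si * alpha_i)
A = 76.362 + 52.416 + 17.784
A = 146.56

146.56 sabins


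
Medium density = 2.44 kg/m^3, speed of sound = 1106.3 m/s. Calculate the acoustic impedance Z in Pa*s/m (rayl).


Given values:
  rho = 2.44 kg/m^3
  c = 1106.3 m/s
Formula: Z = rho * c
Z = 2.44 * 1106.3
Z = 2699.37

2699.37 rayl


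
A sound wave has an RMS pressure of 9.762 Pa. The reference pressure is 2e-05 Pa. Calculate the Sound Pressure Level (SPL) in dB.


Given values:
  p = 9.762 Pa
  p_ref = 2e-05 Pa
Formula: SPL = 20 * log10(p / p_ref)
Compute ratio: p / p_ref = 9.762 / 2e-05 = 488100
Compute log10: log10(488100) = 5.688509
Multiply: SPL = 20 * 5.688509 = 113.77

113.77 dB


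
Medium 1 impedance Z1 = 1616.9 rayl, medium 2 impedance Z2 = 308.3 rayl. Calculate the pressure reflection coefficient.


Given values:
  Z1 = 1616.9 rayl, Z2 = 308.3 rayl
Formula: R = (Z2 - Z1) / (Z2 + Z1)
Numerator: Z2 - Z1 = 308.3 - 1616.9 = -1308.6
Denominator: Z2 + Z1 = 308.3 + 1616.9 = 1925.2
R = -1308.6 / 1925.2 = -0.6797

-0.6797


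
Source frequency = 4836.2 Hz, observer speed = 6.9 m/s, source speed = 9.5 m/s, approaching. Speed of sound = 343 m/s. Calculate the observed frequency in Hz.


Given values:
  f_s = 4836.2 Hz, v_o = 6.9 m/s, v_s = 9.5 m/s
  Direction: approaching
Formula: f_o = f_s * (c + v_o) / (c - v_s)
Numerator: c + v_o = 343 + 6.9 = 349.9
Denominator: c - v_s = 343 - 9.5 = 333.5
f_o = 4836.2 * 349.9 / 333.5 = 5074.02

5074.02 Hz


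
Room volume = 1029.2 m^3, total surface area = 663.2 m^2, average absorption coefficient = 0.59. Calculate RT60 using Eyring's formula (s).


Given values:
  V = 1029.2 m^3, S = 663.2 m^2, alpha = 0.59
Formula: RT60 = 0.161 * V / (-S * ln(1 - alpha))
Compute ln(1 - 0.59) = ln(0.41) = -0.891598
Denominator: -663.2 * -0.891598 = 591.3078
Numerator: 0.161 * 1029.2 = 165.7012
RT60 = 165.7012 / 591.3078 = 0.28

0.28 s


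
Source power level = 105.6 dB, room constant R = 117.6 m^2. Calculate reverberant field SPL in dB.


Given values:
  Lw = 105.6 dB, R = 117.6 m^2
Formula: SPL = Lw + 10 * log10(4 / R)
Compute 4 / R = 4 / 117.6 = 0.034014
Compute 10 * log10(0.034014) = -14.6834
SPL = 105.6 + (-14.6834) = 90.92

90.92 dB


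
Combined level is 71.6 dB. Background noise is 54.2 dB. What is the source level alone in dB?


Given values:
  L_total = 71.6 dB, L_bg = 54.2 dB
Formula: L_source = 10 * log10(10^(L_total/10) - 10^(L_bg/10))
Convert to linear:
  10^(71.6/10) = 14454397.7075
  10^(54.2/10) = 263026.7992
Difference: 14454397.7075 - 263026.7992 = 14191370.9083
L_source = 10 * log10(14191370.9083) = 71.52

71.52 dB


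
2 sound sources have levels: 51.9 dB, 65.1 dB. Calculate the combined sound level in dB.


Formula: L_total = 10 * log10( sum(10^(Li/10)) )
  Source 1: 10^(51.9/10) = 154881.6619
  Source 2: 10^(65.1/10) = 3235936.5693
Sum of linear values = 3390818.2312
L_total = 10 * log10(3390818.2312) = 65.3

65.3 dB


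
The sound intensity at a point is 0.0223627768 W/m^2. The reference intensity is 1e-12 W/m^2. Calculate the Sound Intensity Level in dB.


Given values:
  I = 0.0223627768 W/m^2
  I_ref = 1e-12 W/m^2
Formula: SIL = 10 * log10(I / I_ref)
Compute ratio: I / I_ref = 22362776800
Compute log10: log10(22362776800) = 10.349526
Multiply: SIL = 10 * 10.349526 = 103.5

103.5 dB


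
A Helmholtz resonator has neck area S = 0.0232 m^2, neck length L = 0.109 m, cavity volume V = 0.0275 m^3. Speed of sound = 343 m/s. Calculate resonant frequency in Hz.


Given values:
  S = 0.0232 m^2, L = 0.109 m, V = 0.0275 m^3, c = 343 m/s
Formula: f = (c / (2*pi)) * sqrt(S / (V * L))
Compute V * L = 0.0275 * 0.109 = 0.0029975
Compute S / (V * L) = 0.0232 / 0.0029975 = 7.7398
Compute sqrt(7.7398) = 2.78205
Compute c / (2*pi) = 343 / 6.283185 = 54.590148
f = 54.590148 * 2.78205 = 151.87

151.87 Hz


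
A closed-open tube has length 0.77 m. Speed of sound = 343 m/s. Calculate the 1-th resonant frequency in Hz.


Given values:
  Tube type: closed-open, L = 0.77 m, c = 343 m/s, n = 1
Formula: f_n = (2n - 1) * c / (4 * L)
Compute 2n - 1 = 2*1 - 1 = 1
Compute 4 * L = 4 * 0.77 = 3.08
f = 1 * 343 / 3.08
f = 111.36

111.36 Hz


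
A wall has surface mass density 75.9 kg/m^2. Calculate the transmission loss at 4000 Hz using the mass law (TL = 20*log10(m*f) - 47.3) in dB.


Given values:
  m = 75.9 kg/m^2, f = 4000 Hz
Formula: TL = 20 * log10(m * f) - 47.3
Compute m * f = 75.9 * 4000 = 303600.0
Compute log10(303600.0) = 5.482302
Compute 20 * 5.482302 = 109.646
TL = 109.646 - 47.3 = 62.35

62.35 dB


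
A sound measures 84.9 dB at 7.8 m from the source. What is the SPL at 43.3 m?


Given values:
  SPL1 = 84.9 dB, r1 = 7.8 m, r2 = 43.3 m
Formula: SPL2 = SPL1 - 20 * log10(r2 / r1)
Compute ratio: r2 / r1 = 43.3 / 7.8 = 5.5513
Compute log10: log10(5.5513) = 0.744395
Compute drop: 20 * 0.744395 = 14.8879
SPL2 = 84.9 - 14.8879 = 70.01

70.01 dB


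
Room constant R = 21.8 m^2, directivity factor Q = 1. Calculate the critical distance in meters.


Given values:
  R = 21.8 m^2, Q = 1
Formula: d_c = 0.141 * sqrt(Q * R)
Compute Q * R = 1 * 21.8 = 21.8
Compute sqrt(21.8) = 4.669
d_c = 0.141 * 4.669 = 0.658

0.658 m


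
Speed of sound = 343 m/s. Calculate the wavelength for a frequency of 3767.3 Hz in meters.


Given values:
  c = 343 m/s, f = 3767.3 Hz
Formula: lambda = c / f
lambda = 343 / 3767.3
lambda = 0.091

0.091 m


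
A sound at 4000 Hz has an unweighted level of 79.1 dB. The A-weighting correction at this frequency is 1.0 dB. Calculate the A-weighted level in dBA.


Given values:
  SPL = 79.1 dB
  A-weighting at 4000 Hz = 1.0 dB
Formula: L_A = SPL + A_weight
L_A = 79.1 + (1.0)
L_A = 80.1

80.1 dBA


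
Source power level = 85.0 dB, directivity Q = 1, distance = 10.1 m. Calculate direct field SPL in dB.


Given values:
  Lw = 85.0 dB, Q = 1, r = 10.1 m
Formula: SPL = Lw + 10 * log10(Q / (4 * pi * r^2))
Compute 4 * pi * r^2 = 4 * pi * 10.1^2 = 1281.8955
Compute Q / denom = 1 / 1281.8955 = 0.00078009
Compute 10 * log10(0.00078009) = -31.0786
SPL = 85.0 + (-31.0786) = 53.92

53.92 dB


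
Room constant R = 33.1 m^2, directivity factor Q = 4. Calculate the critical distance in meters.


Given values:
  R = 33.1 m^2, Q = 4
Formula: d_c = 0.141 * sqrt(Q * R)
Compute Q * R = 4 * 33.1 = 132.4
Compute sqrt(132.4) = 11.5065
d_c = 0.141 * 11.5065 = 1.622

1.622 m


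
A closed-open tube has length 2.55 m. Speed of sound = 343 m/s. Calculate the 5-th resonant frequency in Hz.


Given values:
  Tube type: closed-open, L = 2.55 m, c = 343 m/s, n = 5
Formula: f_n = (2n - 1) * c / (4 * L)
Compute 2n - 1 = 2*5 - 1 = 9
Compute 4 * L = 4 * 2.55 = 10.2
f = 9 * 343 / 10.2
f = 302.65

302.65 Hz


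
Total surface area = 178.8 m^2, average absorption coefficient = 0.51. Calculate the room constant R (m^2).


Given values:
  S = 178.8 m^2, alpha = 0.51
Formula: R = S * alpha / (1 - alpha)
Numerator: 178.8 * 0.51 = 91.188
Denominator: 1 - 0.51 = 0.49
R = 91.188 / 0.49 = 186.1

186.1 m^2


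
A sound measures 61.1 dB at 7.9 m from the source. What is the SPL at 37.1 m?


Given values:
  SPL1 = 61.1 dB, r1 = 7.9 m, r2 = 37.1 m
Formula: SPL2 = SPL1 - 20 * log10(r2 / r1)
Compute ratio: r2 / r1 = 37.1 / 7.9 = 4.6962
Compute log10: log10(4.6962) = 0.671747
Compute drop: 20 * 0.671747 = 13.4349
SPL2 = 61.1 - 13.4349 = 47.67

47.67 dB


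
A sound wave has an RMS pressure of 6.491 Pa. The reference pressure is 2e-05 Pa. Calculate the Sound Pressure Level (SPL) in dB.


Given values:
  p = 6.491 Pa
  p_ref = 2e-05 Pa
Formula: SPL = 20 * log10(p / p_ref)
Compute ratio: p / p_ref = 6.491 / 2e-05 = 324550
Compute log10: log10(324550) = 5.511282
Multiply: SPL = 20 * 5.511282 = 110.23

110.23 dB


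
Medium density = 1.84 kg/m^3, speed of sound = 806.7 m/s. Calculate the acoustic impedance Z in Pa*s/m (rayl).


Given values:
  rho = 1.84 kg/m^3
  c = 806.7 m/s
Formula: Z = rho * c
Z = 1.84 * 806.7
Z = 1484.33

1484.33 rayl


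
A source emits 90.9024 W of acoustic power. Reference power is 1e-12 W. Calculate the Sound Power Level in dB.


Given values:
  W = 90.9024 W
  W_ref = 1e-12 W
Formula: SWL = 10 * log10(W / W_ref)
Compute ratio: W / W_ref = 90902400000000
Compute log10: log10(90902400000000) = 13.958575
Multiply: SWL = 10 * 13.958575 = 139.59

139.59 dB


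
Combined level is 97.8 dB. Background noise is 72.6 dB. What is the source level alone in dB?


Given values:
  L_total = 97.8 dB, L_bg = 72.6 dB
Formula: L_source = 10 * log10(10^(L_total/10) - 10^(L_bg/10))
Convert to linear:
  10^(97.8/10) = 6025595860.7436
  10^(72.6/10) = 18197008.5861
Difference: 6025595860.7436 - 18197008.5861 = 6007398852.1575
L_source = 10 * log10(6007398852.1575) = 97.79

97.79 dB


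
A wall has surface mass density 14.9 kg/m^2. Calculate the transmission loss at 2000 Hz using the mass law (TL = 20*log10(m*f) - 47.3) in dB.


Given values:
  m = 14.9 kg/m^2, f = 2000 Hz
Formula: TL = 20 * log10(m * f) - 47.3
Compute m * f = 14.9 * 2000 = 29800.0
Compute log10(29800.0) = 4.474216
Compute 20 * 4.474216 = 89.4843
TL = 89.4843 - 47.3 = 42.18

42.18 dB


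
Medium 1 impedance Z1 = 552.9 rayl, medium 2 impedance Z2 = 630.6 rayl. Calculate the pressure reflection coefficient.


Given values:
  Z1 = 552.9 rayl, Z2 = 630.6 rayl
Formula: R = (Z2 - Z1) / (Z2 + Z1)
Numerator: Z2 - Z1 = 630.6 - 552.9 = 77.7
Denominator: Z2 + Z1 = 630.6 + 552.9 = 1183.5
R = 77.7 / 1183.5 = 0.0657

0.0657


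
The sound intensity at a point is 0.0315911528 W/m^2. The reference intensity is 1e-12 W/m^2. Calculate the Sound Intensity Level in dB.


Given values:
  I = 0.0315911528 W/m^2
  I_ref = 1e-12 W/m^2
Formula: SIL = 10 * log10(I / I_ref)
Compute ratio: I / I_ref = 31591152800
Compute log10: log10(31591152800) = 10.499565
Multiply: SIL = 10 * 10.499565 = 105.0

105.0 dB


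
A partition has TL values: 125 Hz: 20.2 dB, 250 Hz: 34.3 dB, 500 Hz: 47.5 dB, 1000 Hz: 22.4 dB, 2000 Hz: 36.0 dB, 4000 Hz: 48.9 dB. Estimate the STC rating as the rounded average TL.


Given TL values at each frequency:
  125 Hz: 20.2 dB
  250 Hz: 34.3 dB
  500 Hz: 47.5 dB
  1000 Hz: 22.4 dB
  2000 Hz: 36.0 dB
  4000 Hz: 48.9 dB
Formula: STC ~ round(average of TL values)
Sum = 20.2 + 34.3 + 47.5 + 22.4 + 36.0 + 48.9 = 209.3
Average = 209.3 / 6 = 34.88
Rounded: 35

35


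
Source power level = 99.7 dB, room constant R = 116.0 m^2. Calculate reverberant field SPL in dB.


Given values:
  Lw = 99.7 dB, R = 116.0 m^2
Formula: SPL = Lw + 10 * log10(4 / R)
Compute 4 / R = 4 / 116.0 = 0.034483
Compute 10 * log10(0.034483) = -14.6239
SPL = 99.7 + (-14.6239) = 85.08

85.08 dB


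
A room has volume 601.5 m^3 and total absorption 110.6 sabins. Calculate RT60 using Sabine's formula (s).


Given values:
  V = 601.5 m^3
  A = 110.6 sabins
Formula: RT60 = 0.161 * V / A
Numerator: 0.161 * 601.5 = 96.8415
RT60 = 96.8415 / 110.6 = 0.876

0.876 s


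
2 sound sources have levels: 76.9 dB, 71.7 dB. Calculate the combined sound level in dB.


Formula: L_total = 10 * log10( sum(10^(Li/10)) )
  Source 1: 10^(76.9/10) = 48977881.9368
  Source 2: 10^(71.7/10) = 14791083.8817
Sum of linear values = 63768965.8185
L_total = 10 * log10(63768965.8185) = 78.05

78.05 dB


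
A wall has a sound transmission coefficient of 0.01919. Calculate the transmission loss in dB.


Given values:
  tau = 0.01919
Formula: TL = 10 * log10(1 / tau)
Compute 1 / tau = 1 / 0.01919 = 52.1105
Compute log10(52.1105) = 1.716925
TL = 10 * 1.716925 = 17.17

17.17 dB


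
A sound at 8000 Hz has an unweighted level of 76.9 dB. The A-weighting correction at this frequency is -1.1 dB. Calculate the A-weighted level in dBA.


Given values:
  SPL = 76.9 dB
  A-weighting at 8000 Hz = -1.1 dB
Formula: L_A = SPL + A_weight
L_A = 76.9 + (-1.1)
L_A = 75.8

75.8 dBA


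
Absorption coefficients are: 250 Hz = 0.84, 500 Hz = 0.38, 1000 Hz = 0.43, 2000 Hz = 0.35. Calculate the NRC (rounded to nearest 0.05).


Given values:
  a_250 = 0.84, a_500 = 0.38
  a_1000 = 0.43, a_2000 = 0.35
Formula: NRC = (a250 + a500 + a1000 + a2000) / 4
Sum = 0.84 + 0.38 + 0.43 + 0.35 = 2.0
NRC = 2.0 / 4 = 0.5
Rounded to nearest 0.05: 0.5

0.5


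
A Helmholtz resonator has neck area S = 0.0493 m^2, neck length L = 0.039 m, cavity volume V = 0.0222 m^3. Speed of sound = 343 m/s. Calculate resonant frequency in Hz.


Given values:
  S = 0.0493 m^2, L = 0.039 m, V = 0.0222 m^3, c = 343 m/s
Formula: f = (c / (2*pi)) * sqrt(S / (V * L))
Compute V * L = 0.0222 * 0.039 = 0.0008658
Compute S / (V * L) = 0.0493 / 0.0008658 = 56.9416
Compute sqrt(56.9416) = 7.545966
Compute c / (2*pi) = 343 / 6.283185 = 54.590148
f = 54.590148 * 7.545966 = 411.94

411.94 Hz


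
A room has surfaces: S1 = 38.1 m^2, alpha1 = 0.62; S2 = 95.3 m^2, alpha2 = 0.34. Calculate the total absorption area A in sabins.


Given surfaces:
  Surface 1: 38.1 * 0.62 = 23.622
  Surface 2: 95.3 * 0.34 = 32.402
Formula: A = sum(Si * alpha_i)
A = 23.622 + 32.402
A = 56.02

56.02 sabins


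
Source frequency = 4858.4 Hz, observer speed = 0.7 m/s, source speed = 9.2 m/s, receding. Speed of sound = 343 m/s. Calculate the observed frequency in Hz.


Given values:
  f_s = 4858.4 Hz, v_o = 0.7 m/s, v_s = 9.2 m/s
  Direction: receding
Formula: f_o = f_s * (c - v_o) / (c + v_s)
Numerator: c - v_o = 343 - 0.7 = 342.3
Denominator: c + v_s = 343 + 9.2 = 352.2
f_o = 4858.4 * 342.3 / 352.2 = 4721.84

4721.84 Hz


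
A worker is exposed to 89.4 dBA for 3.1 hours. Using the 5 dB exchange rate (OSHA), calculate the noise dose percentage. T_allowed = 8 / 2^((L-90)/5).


Given values:
  L = 89.4 dBA, T = 3.1 hours
Formula: T_allowed = 8 / 2^((L - 90) / 5)
Compute exponent: (89.4 - 90) / 5 = -0.12
Compute 2^(-0.12) = 0.920188
T_allowed = 8 / 0.920188 = 8.693876 hours
Dose = (T / T_allowed) * 100
Dose = (3.1 / 8.693876) * 100 = 35.66

35.66 %


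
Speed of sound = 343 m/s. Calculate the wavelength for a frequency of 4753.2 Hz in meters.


Given values:
  c = 343 m/s, f = 4753.2 Hz
Formula: lambda = c / f
lambda = 343 / 4753.2
lambda = 0.0722

0.0722 m


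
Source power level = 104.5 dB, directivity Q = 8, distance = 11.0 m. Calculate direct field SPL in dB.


Given values:
  Lw = 104.5 dB, Q = 8, r = 11.0 m
Formula: SPL = Lw + 10 * log10(Q / (4 * pi * r^2))
Compute 4 * pi * r^2 = 4 * pi * 11.0^2 = 1520.5308
Compute Q / denom = 8 / 1520.5308 = 0.00526132
Compute 10 * log10(0.00526132) = -22.7891
SPL = 104.5 + (-22.7891) = 81.71

81.71 dB


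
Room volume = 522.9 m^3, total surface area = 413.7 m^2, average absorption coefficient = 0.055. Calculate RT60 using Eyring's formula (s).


Given values:
  V = 522.9 m^3, S = 413.7 m^2, alpha = 0.055
Formula: RT60 = 0.161 * V / (-S * ln(1 - alpha))
Compute ln(1 - 0.055) = ln(0.945) = -0.05657
Denominator: -413.7 * -0.05657 = 23.403
Numerator: 0.161 * 522.9 = 84.1869
RT60 = 84.1869 / 23.403 = 3.597

3.597 s


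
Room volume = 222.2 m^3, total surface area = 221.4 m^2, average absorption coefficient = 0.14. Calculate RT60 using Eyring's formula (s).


Given values:
  V = 222.2 m^3, S = 221.4 m^2, alpha = 0.14
Formula: RT60 = 0.161 * V / (-S * ln(1 - alpha))
Compute ln(1 - 0.14) = ln(0.86) = -0.150823
Denominator: -221.4 * -0.150823 = 33.3922
Numerator: 0.161 * 222.2 = 35.7742
RT60 = 35.7742 / 33.3922 = 1.071

1.071 s


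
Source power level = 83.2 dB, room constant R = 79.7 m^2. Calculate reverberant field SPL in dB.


Given values:
  Lw = 83.2 dB, R = 79.7 m^2
Formula: SPL = Lw + 10 * log10(4 / R)
Compute 4 / R = 4 / 79.7 = 0.050188
Compute 10 * log10(0.050188) = -12.994
SPL = 83.2 + (-12.994) = 70.21

70.21 dB


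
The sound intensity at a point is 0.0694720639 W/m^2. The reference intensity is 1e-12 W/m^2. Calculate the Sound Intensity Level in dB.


Given values:
  I = 0.0694720639 W/m^2
  I_ref = 1e-12 W/m^2
Formula: SIL = 10 * log10(I / I_ref)
Compute ratio: I / I_ref = 69472063900
Compute log10: log10(69472063900) = 10.84181
Multiply: SIL = 10 * 10.84181 = 108.42

108.42 dB


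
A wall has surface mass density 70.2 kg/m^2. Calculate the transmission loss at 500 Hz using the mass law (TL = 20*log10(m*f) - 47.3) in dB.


Given values:
  m = 70.2 kg/m^2, f = 500 Hz
Formula: TL = 20 * log10(m * f) - 47.3
Compute m * f = 70.2 * 500 = 35100.0
Compute log10(35100.0) = 4.545307
Compute 20 * 4.545307 = 90.9061
TL = 90.9061 - 47.3 = 43.61

43.61 dB


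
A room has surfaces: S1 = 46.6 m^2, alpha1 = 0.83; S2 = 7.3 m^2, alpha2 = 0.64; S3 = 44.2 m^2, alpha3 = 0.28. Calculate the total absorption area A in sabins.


Given surfaces:
  Surface 1: 46.6 * 0.83 = 38.678
  Surface 2: 7.3 * 0.64 = 4.672
  Surface 3: 44.2 * 0.28 = 12.376
Formula: A = sum(Si * alpha_i)
A = 38.678 + 4.672 + 12.376
A = 55.73

55.73 sabins


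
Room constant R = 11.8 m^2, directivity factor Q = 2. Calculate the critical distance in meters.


Given values:
  R = 11.8 m^2, Q = 2
Formula: d_c = 0.141 * sqrt(Q * R)
Compute Q * R = 2 * 11.8 = 23.6
Compute sqrt(23.6) = 4.858
d_c = 0.141 * 4.858 = 0.685

0.685 m


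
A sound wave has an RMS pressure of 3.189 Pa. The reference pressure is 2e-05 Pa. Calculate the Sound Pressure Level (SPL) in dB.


Given values:
  p = 3.189 Pa
  p_ref = 2e-05 Pa
Formula: SPL = 20 * log10(p / p_ref)
Compute ratio: p / p_ref = 3.189 / 2e-05 = 159450
Compute log10: log10(159450) = 5.202625
Multiply: SPL = 20 * 5.202625 = 104.05

104.05 dB


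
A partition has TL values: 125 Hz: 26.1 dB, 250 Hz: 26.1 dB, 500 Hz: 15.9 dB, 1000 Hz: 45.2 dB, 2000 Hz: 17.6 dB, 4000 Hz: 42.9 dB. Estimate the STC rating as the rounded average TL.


Given TL values at each frequency:
  125 Hz: 26.1 dB
  250 Hz: 26.1 dB
  500 Hz: 15.9 dB
  1000 Hz: 45.2 dB
  2000 Hz: 17.6 dB
  4000 Hz: 42.9 dB
Formula: STC ~ round(average of TL values)
Sum = 26.1 + 26.1 + 15.9 + 45.2 + 17.6 + 42.9 = 173.8
Average = 173.8 / 6 = 28.97
Rounded: 29

29


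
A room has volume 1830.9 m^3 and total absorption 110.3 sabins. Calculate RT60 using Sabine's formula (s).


Given values:
  V = 1830.9 m^3
  A = 110.3 sabins
Formula: RT60 = 0.161 * V / A
Numerator: 0.161 * 1830.9 = 294.7749
RT60 = 294.7749 / 110.3 = 2.672

2.672 s


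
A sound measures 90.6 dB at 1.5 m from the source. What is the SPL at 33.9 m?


Given values:
  SPL1 = 90.6 dB, r1 = 1.5 m, r2 = 33.9 m
Formula: SPL2 = SPL1 - 20 * log10(r2 / r1)
Compute ratio: r2 / r1 = 33.9 / 1.5 = 22.6
Compute log10: log10(22.6) = 1.354108
Compute drop: 20 * 1.354108 = 27.0822
SPL2 = 90.6 - 27.0822 = 63.52

63.52 dB


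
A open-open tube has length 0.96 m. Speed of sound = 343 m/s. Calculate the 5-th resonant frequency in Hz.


Given values:
  Tube type: open-open, L = 0.96 m, c = 343 m/s, n = 5
Formula: f_n = n * c / (2 * L)
Compute 2 * L = 2 * 0.96 = 1.92
f = 5 * 343 / 1.92
f = 893.23

893.23 Hz


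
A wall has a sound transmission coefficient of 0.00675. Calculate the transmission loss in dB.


Given values:
  tau = 0.00675
Formula: TL = 10 * log10(1 / tau)
Compute 1 / tau = 1 / 0.00675 = 148.1481
Compute log10(148.1481) = 2.170696
TL = 10 * 2.170696 = 21.71

21.71 dB


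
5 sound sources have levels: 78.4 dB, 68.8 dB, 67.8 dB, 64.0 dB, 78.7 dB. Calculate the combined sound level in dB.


Formula: L_total = 10 * log10( sum(10^(Li/10)) )
  Source 1: 10^(78.4/10) = 69183097.0919
  Source 2: 10^(68.8/10) = 7585775.7503
  Source 3: 10^(67.8/10) = 6025595.8607
  Source 4: 10^(64.0/10) = 2511886.4315
  Source 5: 10^(78.7/10) = 74131024.1301
Sum of linear values = 159437379.2645
L_total = 10 * log10(159437379.2645) = 82.03

82.03 dB


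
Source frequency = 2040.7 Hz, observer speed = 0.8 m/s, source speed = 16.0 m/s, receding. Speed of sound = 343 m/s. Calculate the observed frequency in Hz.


Given values:
  f_s = 2040.7 Hz, v_o = 0.8 m/s, v_s = 16.0 m/s
  Direction: receding
Formula: f_o = f_s * (c - v_o) / (c + v_s)
Numerator: c - v_o = 343 - 0.8 = 342.2
Denominator: c + v_s = 343 + 16.0 = 359.0
f_o = 2040.7 * 342.2 / 359.0 = 1945.2

1945.2 Hz


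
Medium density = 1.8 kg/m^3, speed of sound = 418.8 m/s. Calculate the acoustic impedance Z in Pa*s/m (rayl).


Given values:
  rho = 1.8 kg/m^3
  c = 418.8 m/s
Formula: Z = rho * c
Z = 1.8 * 418.8
Z = 753.84

753.84 rayl


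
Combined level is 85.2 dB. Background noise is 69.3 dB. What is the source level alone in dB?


Given values:
  L_total = 85.2 dB, L_bg = 69.3 dB
Formula: L_source = 10 * log10(10^(L_total/10) - 10^(L_bg/10))
Convert to linear:
  10^(85.2/10) = 331131121.4826
  10^(69.3/10) = 8511380.382
Difference: 331131121.4826 - 8511380.382 = 322619741.1006
L_source = 10 * log10(322619741.1006) = 85.09

85.09 dB


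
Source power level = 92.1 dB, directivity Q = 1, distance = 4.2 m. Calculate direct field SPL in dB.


Given values:
  Lw = 92.1 dB, Q = 1, r = 4.2 m
Formula: SPL = Lw + 10 * log10(Q / (4 * pi * r^2))
Compute 4 * pi * r^2 = 4 * pi * 4.2^2 = 221.6708
Compute Q / denom = 1 / 221.6708 = 0.00451119
Compute 10 * log10(0.00451119) = -23.4571
SPL = 92.1 + (-23.4571) = 68.64

68.64 dB


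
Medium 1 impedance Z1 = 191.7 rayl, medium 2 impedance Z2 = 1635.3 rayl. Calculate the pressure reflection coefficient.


Given values:
  Z1 = 191.7 rayl, Z2 = 1635.3 rayl
Formula: R = (Z2 - Z1) / (Z2 + Z1)
Numerator: Z2 - Z1 = 1635.3 - 191.7 = 1443.6
Denominator: Z2 + Z1 = 1635.3 + 191.7 = 1827.0
R = 1443.6 / 1827.0 = 0.7901

0.7901


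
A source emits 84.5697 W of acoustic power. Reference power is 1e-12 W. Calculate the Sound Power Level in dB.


Given values:
  W = 84.5697 W
  W_ref = 1e-12 W
Formula: SWL = 10 * log10(W / W_ref)
Compute ratio: W / W_ref = 84569700000000
Compute log10: log10(84569700000000) = 13.927215
Multiply: SWL = 10 * 13.927215 = 139.27

139.27 dB


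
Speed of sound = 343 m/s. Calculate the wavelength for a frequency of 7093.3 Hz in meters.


Given values:
  c = 343 m/s, f = 7093.3 Hz
Formula: lambda = c / f
lambda = 343 / 7093.3
lambda = 0.0484

0.0484 m


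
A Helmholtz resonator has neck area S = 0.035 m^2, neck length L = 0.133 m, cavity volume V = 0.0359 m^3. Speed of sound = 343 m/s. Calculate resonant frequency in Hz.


Given values:
  S = 0.035 m^2, L = 0.133 m, V = 0.0359 m^3, c = 343 m/s
Formula: f = (c / (2*pi)) * sqrt(S / (V * L))
Compute V * L = 0.0359 * 0.133 = 0.0047747
Compute S / (V * L) = 0.035 / 0.0047747 = 7.3303
Compute sqrt(7.3303) = 2.707453
Compute c / (2*pi) = 343 / 6.283185 = 54.590148
f = 54.590148 * 2.707453 = 147.8

147.8 Hz


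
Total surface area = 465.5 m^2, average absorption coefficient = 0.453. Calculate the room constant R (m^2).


Given values:
  S = 465.5 m^2, alpha = 0.453
Formula: R = S * alpha / (1 - alpha)
Numerator: 465.5 * 0.453 = 210.8715
Denominator: 1 - 0.453 = 0.547
R = 210.8715 / 0.547 = 385.51

385.51 m^2


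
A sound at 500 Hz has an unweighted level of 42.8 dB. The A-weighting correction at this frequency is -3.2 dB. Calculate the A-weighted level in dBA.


Given values:
  SPL = 42.8 dB
  A-weighting at 500 Hz = -3.2 dB
Formula: L_A = SPL + A_weight
L_A = 42.8 + (-3.2)
L_A = 39.6

39.6 dBA


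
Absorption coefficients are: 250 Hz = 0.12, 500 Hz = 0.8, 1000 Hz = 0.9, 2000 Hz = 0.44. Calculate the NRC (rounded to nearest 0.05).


Given values:
  a_250 = 0.12, a_500 = 0.8
  a_1000 = 0.9, a_2000 = 0.44
Formula: NRC = (a250 + a500 + a1000 + a2000) / 4
Sum = 0.12 + 0.8 + 0.9 + 0.44 = 2.26
NRC = 2.26 / 4 = 0.565
Rounded to nearest 0.05: 0.55

0.55


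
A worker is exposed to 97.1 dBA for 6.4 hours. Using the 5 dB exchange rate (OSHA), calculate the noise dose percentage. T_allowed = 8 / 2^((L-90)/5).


Given values:
  L = 97.1 dBA, T = 6.4 hours
Formula: T_allowed = 8 / 2^((L - 90) / 5)
Compute exponent: (97.1 - 90) / 5 = 1.42
Compute 2^(1.42) = 2.675855
T_allowed = 8 / 2.675855 = 2.989699 hours
Dose = (T / T_allowed) * 100
Dose = (6.4 / 2.989699) * 100 = 214.07

214.07 %


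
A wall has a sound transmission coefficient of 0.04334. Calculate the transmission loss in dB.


Given values:
  tau = 0.04334
Formula: TL = 10 * log10(1 / tau)
Compute 1 / tau = 1 / 0.04334 = 23.0734
Compute log10(23.0734) = 1.363112
TL = 10 * 1.363112 = 13.63

13.63 dB


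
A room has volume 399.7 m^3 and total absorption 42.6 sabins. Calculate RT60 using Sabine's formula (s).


Given values:
  V = 399.7 m^3
  A = 42.6 sabins
Formula: RT60 = 0.161 * V / A
Numerator: 0.161 * 399.7 = 64.3517
RT60 = 64.3517 / 42.6 = 1.511

1.511 s


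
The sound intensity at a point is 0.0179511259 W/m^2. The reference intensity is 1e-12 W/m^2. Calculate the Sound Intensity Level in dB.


Given values:
  I = 0.0179511259 W/m^2
  I_ref = 1e-12 W/m^2
Formula: SIL = 10 * log10(I / I_ref)
Compute ratio: I / I_ref = 17951125900
Compute log10: log10(17951125900) = 10.254092
Multiply: SIL = 10 * 10.254092 = 102.54

102.54 dB


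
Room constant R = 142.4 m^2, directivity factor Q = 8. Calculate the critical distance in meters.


Given values:
  R = 142.4 m^2, Q = 8
Formula: d_c = 0.141 * sqrt(Q * R)
Compute Q * R = 8 * 142.4 = 1139.2
Compute sqrt(1139.2) = 33.752
d_c = 0.141 * 33.752 = 4.759

4.759 m


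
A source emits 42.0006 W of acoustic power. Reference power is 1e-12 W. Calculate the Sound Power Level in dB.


Given values:
  W = 42.0006 W
  W_ref = 1e-12 W
Formula: SWL = 10 * log10(W / W_ref)
Compute ratio: W / W_ref = 42000600000000
Compute log10: log10(42000600000000) = 13.623255
Multiply: SWL = 10 * 13.623255 = 136.23

136.23 dB


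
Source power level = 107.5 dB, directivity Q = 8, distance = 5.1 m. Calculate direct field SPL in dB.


Given values:
  Lw = 107.5 dB, Q = 8, r = 5.1 m
Formula: SPL = Lw + 10 * log10(Q / (4 * pi * r^2))
Compute 4 * pi * r^2 = 4 * pi * 5.1^2 = 326.8513
Compute Q / denom = 8 / 326.8513 = 0.02447596
Compute 10 * log10(0.02447596) = -16.1126
SPL = 107.5 + (-16.1126) = 91.39

91.39 dB


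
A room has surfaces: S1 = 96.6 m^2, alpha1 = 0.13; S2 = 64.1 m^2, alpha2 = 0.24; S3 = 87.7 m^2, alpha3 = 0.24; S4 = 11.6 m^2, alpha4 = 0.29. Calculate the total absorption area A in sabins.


Given surfaces:
  Surface 1: 96.6 * 0.13 = 12.558
  Surface 2: 64.1 * 0.24 = 15.384
  Surface 3: 87.7 * 0.24 = 21.048
  Surface 4: 11.6 * 0.29 = 3.364
Formula: A = sum(Si * alpha_i)
A = 12.558 + 15.384 + 21.048 + 3.364
A = 52.35

52.35 sabins


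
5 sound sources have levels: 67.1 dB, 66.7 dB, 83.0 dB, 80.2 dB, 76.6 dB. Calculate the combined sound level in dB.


Formula: L_total = 10 * log10( sum(10^(Li/10)) )
  Source 1: 10^(67.1/10) = 5128613.8399
  Source 2: 10^(66.7/10) = 4677351.4129
  Source 3: 10^(83.0/10) = 199526231.4969
  Source 4: 10^(80.2/10) = 104712854.8051
  Source 5: 10^(76.6/10) = 45708818.9615
Sum of linear values = 359753870.5163
L_total = 10 * log10(359753870.5163) = 85.56

85.56 dB


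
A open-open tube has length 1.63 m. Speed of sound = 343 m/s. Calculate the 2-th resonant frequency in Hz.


Given values:
  Tube type: open-open, L = 1.63 m, c = 343 m/s, n = 2
Formula: f_n = n * c / (2 * L)
Compute 2 * L = 2 * 1.63 = 3.26
f = 2 * 343 / 3.26
f = 210.43

210.43 Hz


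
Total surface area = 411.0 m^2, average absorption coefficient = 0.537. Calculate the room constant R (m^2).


Given values:
  S = 411.0 m^2, alpha = 0.537
Formula: R = S * alpha / (1 - alpha)
Numerator: 411.0 * 0.537 = 220.707
Denominator: 1 - 0.537 = 0.463
R = 220.707 / 0.463 = 476.69

476.69 m^2


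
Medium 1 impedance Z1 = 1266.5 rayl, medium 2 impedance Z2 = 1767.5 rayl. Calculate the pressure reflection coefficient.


Given values:
  Z1 = 1266.5 rayl, Z2 = 1767.5 rayl
Formula: R = (Z2 - Z1) / (Z2 + Z1)
Numerator: Z2 - Z1 = 1767.5 - 1266.5 = 501.0
Denominator: Z2 + Z1 = 1767.5 + 1266.5 = 3034.0
R = 501.0 / 3034.0 = 0.1651

0.1651


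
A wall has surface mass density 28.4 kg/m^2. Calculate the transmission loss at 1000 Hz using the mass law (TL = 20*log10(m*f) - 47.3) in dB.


Given values:
  m = 28.4 kg/m^2, f = 1000 Hz
Formula: TL = 20 * log10(m * f) - 47.3
Compute m * f = 28.4 * 1000 = 28400.0
Compute log10(28400.0) = 4.453318
Compute 20 * 4.453318 = 89.0664
TL = 89.0664 - 47.3 = 41.77

41.77 dB


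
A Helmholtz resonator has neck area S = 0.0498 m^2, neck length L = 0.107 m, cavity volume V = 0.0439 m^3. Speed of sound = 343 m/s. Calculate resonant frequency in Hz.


Given values:
  S = 0.0498 m^2, L = 0.107 m, V = 0.0439 m^3, c = 343 m/s
Formula: f = (c / (2*pi)) * sqrt(S / (V * L))
Compute V * L = 0.0439 * 0.107 = 0.0046973
Compute S / (V * L) = 0.0498 / 0.0046973 = 10.6018
Compute sqrt(10.6018) = 3.256041
Compute c / (2*pi) = 343 / 6.283185 = 54.590148
f = 54.590148 * 3.256041 = 177.75

177.75 Hz


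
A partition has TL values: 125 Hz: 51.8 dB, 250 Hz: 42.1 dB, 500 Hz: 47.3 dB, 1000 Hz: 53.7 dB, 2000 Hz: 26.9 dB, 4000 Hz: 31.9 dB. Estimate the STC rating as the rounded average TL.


Given TL values at each frequency:
  125 Hz: 51.8 dB
  250 Hz: 42.1 dB
  500 Hz: 47.3 dB
  1000 Hz: 53.7 dB
  2000 Hz: 26.9 dB
  4000 Hz: 31.9 dB
Formula: STC ~ round(average of TL values)
Sum = 51.8 + 42.1 + 47.3 + 53.7 + 26.9 + 31.9 = 253.7
Average = 253.7 / 6 = 42.28
Rounded: 42

42


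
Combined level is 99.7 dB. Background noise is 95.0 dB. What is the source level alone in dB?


Given values:
  L_total = 99.7 dB, L_bg = 95.0 dB
Formula: L_source = 10 * log10(10^(L_total/10) - 10^(L_bg/10))
Convert to linear:
  10^(99.7/10) = 9332543007.9699
  10^(95.0/10) = 3162277660.1684
Difference: 9332543007.9699 - 3162277660.1684 = 6170265347.8015
L_source = 10 * log10(6170265347.8015) = 97.9

97.9 dB


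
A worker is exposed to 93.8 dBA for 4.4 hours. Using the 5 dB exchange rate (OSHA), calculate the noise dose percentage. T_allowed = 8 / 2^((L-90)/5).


Given values:
  L = 93.8 dBA, T = 4.4 hours
Formula: T_allowed = 8 / 2^((L - 90) / 5)
Compute exponent: (93.8 - 90) / 5 = 0.76
Compute 2^(0.76) = 1.693491
T_allowed = 8 / 1.693491 = 4.72397 hours
Dose = (T / T_allowed) * 100
Dose = (4.4 / 4.72397) * 100 = 93.14

93.14 %


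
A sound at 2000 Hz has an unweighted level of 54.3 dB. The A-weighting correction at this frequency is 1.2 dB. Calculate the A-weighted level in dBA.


Given values:
  SPL = 54.3 dB
  A-weighting at 2000 Hz = 1.2 dB
Formula: L_A = SPL + A_weight
L_A = 54.3 + (1.2)
L_A = 55.5

55.5 dBA


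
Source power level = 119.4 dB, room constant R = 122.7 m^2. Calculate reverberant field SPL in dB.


Given values:
  Lw = 119.4 dB, R = 122.7 m^2
Formula: SPL = Lw + 10 * log10(4 / R)
Compute 4 / R = 4 / 122.7 = 0.0326
Compute 10 * log10(0.0326) = -14.8678
SPL = 119.4 + (-14.8678) = 104.53

104.53 dB


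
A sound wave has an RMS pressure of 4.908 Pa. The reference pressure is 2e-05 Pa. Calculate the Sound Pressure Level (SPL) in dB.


Given values:
  p = 4.908 Pa
  p_ref = 2e-05 Pa
Formula: SPL = 20 * log10(p / p_ref)
Compute ratio: p / p_ref = 4.908 / 2e-05 = 245400
Compute log10: log10(245400) = 5.389875
Multiply: SPL = 20 * 5.389875 = 107.8

107.8 dB


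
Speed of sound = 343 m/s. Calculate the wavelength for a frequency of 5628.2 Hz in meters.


Given values:
  c = 343 m/s, f = 5628.2 Hz
Formula: lambda = c / f
lambda = 343 / 5628.2
lambda = 0.0609

0.0609 m


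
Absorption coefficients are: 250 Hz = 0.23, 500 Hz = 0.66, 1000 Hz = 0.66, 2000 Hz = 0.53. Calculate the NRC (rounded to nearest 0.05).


Given values:
  a_250 = 0.23, a_500 = 0.66
  a_1000 = 0.66, a_2000 = 0.53
Formula: NRC = (a250 + a500 + a1000 + a2000) / 4
Sum = 0.23 + 0.66 + 0.66 + 0.53 = 2.08
NRC = 2.08 / 4 = 0.52
Rounded to nearest 0.05: 0.5

0.5


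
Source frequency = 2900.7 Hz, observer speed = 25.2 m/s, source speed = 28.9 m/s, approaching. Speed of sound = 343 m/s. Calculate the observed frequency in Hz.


Given values:
  f_s = 2900.7 Hz, v_o = 25.2 m/s, v_s = 28.9 m/s
  Direction: approaching
Formula: f_o = f_s * (c + v_o) / (c - v_s)
Numerator: c + v_o = 343 + 25.2 = 368.2
Denominator: c - v_s = 343 - 28.9 = 314.1
f_o = 2900.7 * 368.2 / 314.1 = 3400.31

3400.31 Hz


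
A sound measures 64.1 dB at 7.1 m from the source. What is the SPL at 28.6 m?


Given values:
  SPL1 = 64.1 dB, r1 = 7.1 m, r2 = 28.6 m
Formula: SPL2 = SPL1 - 20 * log10(r2 / r1)
Compute ratio: r2 / r1 = 28.6 / 7.1 = 4.0282
Compute log10: log10(4.0282) = 0.605111
Compute drop: 20 * 0.605111 = 12.1022
SPL2 = 64.1 - 12.1022 = 52.0

52.0 dB


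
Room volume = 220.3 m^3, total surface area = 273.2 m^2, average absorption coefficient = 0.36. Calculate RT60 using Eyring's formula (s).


Given values:
  V = 220.3 m^3, S = 273.2 m^2, alpha = 0.36
Formula: RT60 = 0.161 * V / (-S * ln(1 - alpha))
Compute ln(1 - 0.36) = ln(0.64) = -0.446287
Denominator: -273.2 * -0.446287 = 121.9256
Numerator: 0.161 * 220.3 = 35.4683
RT60 = 35.4683 / 121.9256 = 0.291

0.291 s


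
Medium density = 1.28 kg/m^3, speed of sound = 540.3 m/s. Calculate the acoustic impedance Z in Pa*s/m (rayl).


Given values:
  rho = 1.28 kg/m^3
  c = 540.3 m/s
Formula: Z = rho * c
Z = 1.28 * 540.3
Z = 691.58

691.58 rayl


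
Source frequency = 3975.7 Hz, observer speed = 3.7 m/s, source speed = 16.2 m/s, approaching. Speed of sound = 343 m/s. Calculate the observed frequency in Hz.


Given values:
  f_s = 3975.7 Hz, v_o = 3.7 m/s, v_s = 16.2 m/s
  Direction: approaching
Formula: f_o = f_s * (c + v_o) / (c - v_s)
Numerator: c + v_o = 343 + 3.7 = 346.7
Denominator: c - v_s = 343 - 16.2 = 326.8
f_o = 3975.7 * 346.7 / 326.8 = 4217.79

4217.79 Hz
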